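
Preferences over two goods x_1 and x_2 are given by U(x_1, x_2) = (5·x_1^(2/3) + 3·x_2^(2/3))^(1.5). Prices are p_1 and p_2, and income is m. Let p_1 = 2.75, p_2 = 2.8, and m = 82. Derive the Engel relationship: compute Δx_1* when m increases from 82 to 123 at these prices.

Δx_1* = 12.3383

MU_x_1 ∝ 5·x_1^(-1/3), MU_x_2 ∝ 3·x_2^(-1/3), so MRS = (5/3)·(x_2/x_1)^(1/3) = p_1/p_2.
Solve for the ratio: x_2/x_1 = [(3/5)·p_1/p_2]^(3).
Substitute x_2 = (x_2/x_1)·x_1 into the budget: x_1* = m/(p_1 + p_2·(x_2/x_1)).
Numerically x_2/x_1 = 0.204634, so x_1* = 82/(2.75 + 2.8·0.204634) = 24.6767.
At m' = 123: x_1* = 37.015. Change: 37.015 − 24.6767 = 12.3383.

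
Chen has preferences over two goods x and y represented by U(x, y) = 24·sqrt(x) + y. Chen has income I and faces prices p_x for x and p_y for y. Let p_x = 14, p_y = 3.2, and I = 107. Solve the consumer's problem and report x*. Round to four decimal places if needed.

MU_x = 12/√x, MU_y = 1. Tangency: 12/√x = p_x/p_y.
Solve: √x = 12·p_y/p_x, so x*(p_x,p_y) = (12·p_y/p_x)², and y* = (I − p_x·x*)/p_y.
Plugging in: x* = (12·3.2/14)² = 7.5233.

x* = 7.5233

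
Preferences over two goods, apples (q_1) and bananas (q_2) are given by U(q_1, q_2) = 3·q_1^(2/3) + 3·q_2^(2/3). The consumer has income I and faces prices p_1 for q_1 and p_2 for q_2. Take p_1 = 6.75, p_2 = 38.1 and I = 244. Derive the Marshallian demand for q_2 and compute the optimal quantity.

From the CES first-order condition, (q_2/q_1)^(1/3) = p_1/p_2.
Hence q_2/q_1 = (p_1/p_2)^(1/(1/3)), i.e. raised to the 3 power.
Substitute q_2 = (q_2/q_1)·q_1 into the budget: q_1* = I/(p_1 + p_2·(q_2/q_1)).
Numerically q_2/q_1 = 0.005561, so q_1* = 244/(6.75 + 38.1·0.005561) = 35.0481 and q_2* = 0.005561·35.0481 = 0.1949.

q_2* = 0.1949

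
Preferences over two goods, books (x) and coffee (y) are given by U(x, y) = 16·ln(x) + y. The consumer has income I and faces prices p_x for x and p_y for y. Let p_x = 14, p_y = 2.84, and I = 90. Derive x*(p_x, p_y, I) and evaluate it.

x* = 3.2457

Set MRS = p_x/p_y: (16/x)/1 = p_x/p_y.
So x*(p_x,p_y) = 16·p_y/p_x, independent of income; and y* = (I − 16·p_y)/p_y.
At the given prices: x* = 16·2.84/14 = 3.2457.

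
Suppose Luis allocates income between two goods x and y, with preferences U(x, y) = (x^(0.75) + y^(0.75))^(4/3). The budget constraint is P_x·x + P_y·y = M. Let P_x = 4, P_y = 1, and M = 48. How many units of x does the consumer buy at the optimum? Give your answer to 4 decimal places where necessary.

MRS = MU_x/MU_y = (y/x)^(0.25). Set equal to P_x/P_y.
Solve for the ratio: y/x = [P_x/P_y]^(4).
With the ratio pinned down, the budget gives x* = M/(P_x + P_y·(y/x)) and y* = (y/x)·x*.
Numerically y/x = 256, so x* = 48/(4 + 1·256) = 0.1846.

x* = 0.1846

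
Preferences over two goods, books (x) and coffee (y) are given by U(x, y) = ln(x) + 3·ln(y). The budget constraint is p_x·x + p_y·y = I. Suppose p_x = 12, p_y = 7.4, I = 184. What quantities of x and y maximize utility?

Tangency: MRS = (1/3)·y/x = p_x/p_y.
Rearranging, p_y·y = 3·p_x·x. Substituting into the budget gives p_x·x·(1 + 3) = I.
Demand: x*(p_x,p_y,I) = 0.25·I/p_x and y* = 0.75·I/p_y.
At p_x=12, p_y=7.4, I=184: x* = 0.25·184/12 = 3.8333, y* = 18.6486.

x* = 3.8333, y* = 18.6486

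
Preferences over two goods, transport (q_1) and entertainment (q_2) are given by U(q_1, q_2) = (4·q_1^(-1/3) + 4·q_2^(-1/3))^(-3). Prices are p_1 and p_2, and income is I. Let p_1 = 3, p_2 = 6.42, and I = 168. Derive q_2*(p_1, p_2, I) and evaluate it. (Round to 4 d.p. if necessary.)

q_2* = 14.3247

MRS = MU_q_1/MU_q_2 = (q_2/q_1)^(4/3). Set equal to p_1/p_2.
Hence q_2/q_1 = (p_1/p_2)^(1/(4/3)), i.e. raised to the 0.75 power.
Substitute q_2 = (q_2/q_1)·q_1 into the budget: q_1* = I/(p_1 + p_2·(q_2/q_1)).
Numerically q_2/q_1 = 0.565184, so q_1* = 168/(3 + 6.42·0.565184) = 25.3452 and q_2* = 0.565184·25.3452 = 14.3247.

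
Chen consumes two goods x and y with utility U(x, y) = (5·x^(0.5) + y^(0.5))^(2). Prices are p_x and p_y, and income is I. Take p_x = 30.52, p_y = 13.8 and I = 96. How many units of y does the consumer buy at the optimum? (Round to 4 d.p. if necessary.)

MU_x ∝ 5·x^(-0.5), MU_y ∝ y^(-0.5), so MRS = 5·(y/x)^(0.5) = p_x/p_y.
Hence y/x = ((1/5)·p_x/p_y)^(1/(0.5)), i.e. raised to the 2 power.
Substitute y = (y/x)·x into the budget: x* = I/(p_x + p_y·(y/x)).
Numerically y/x = 0.195646, so x* = 96/(30.52 + 13.8·0.195646) = 2.8898 and y* = 0.195646·2.8898 = 0.5654.

y* = 0.5654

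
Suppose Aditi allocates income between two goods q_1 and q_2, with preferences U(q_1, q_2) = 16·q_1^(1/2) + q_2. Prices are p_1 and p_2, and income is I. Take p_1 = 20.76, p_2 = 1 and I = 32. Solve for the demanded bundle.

Set MRS = p_1/p_2: 8·q_1^(−1/2) = p_1/p_2.
Solve: √q_1 = 8·p_2/p_1, so q_1*(p_1,p_2) = (8·p_2/p_1)², and q_2* = (I − p_1·q_1*)/p_2.
Plugging in: q_1* = (8·1/20.76)² = 0.1485, q_2* = 28.9171.

q_1* = 0.1485, q_2* = 28.9171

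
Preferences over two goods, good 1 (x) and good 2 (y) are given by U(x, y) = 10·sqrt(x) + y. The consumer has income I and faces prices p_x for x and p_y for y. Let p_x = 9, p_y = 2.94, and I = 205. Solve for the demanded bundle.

x* = 2.6678, y* = 61.5612

MU_x = 5/√x, MU_y = 1. Tangency: 5/√x = p_x/p_y.
Thus x* = (5·p_y/p_x)² — independent of I — with the rest of income spent on y.
Plugging in: x* = (5·2.94/9)² = 2.6678, y* = 61.5612.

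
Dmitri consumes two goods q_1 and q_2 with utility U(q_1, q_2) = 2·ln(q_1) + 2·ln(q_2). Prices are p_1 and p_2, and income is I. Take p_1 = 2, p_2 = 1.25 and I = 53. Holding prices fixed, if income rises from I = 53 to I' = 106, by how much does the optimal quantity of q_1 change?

Δq_1* = 13.25

The MRS is q_2/q_1. Set MRS = p_1/p_2.
So 2·p_2·q_2 = 2·p_1·q_1; combined with the budget, a share 0.5 of income goes to q_1.
Demand: q_1*(p_1,p_2,I) = 0.5·I/p_1 and q_2* = 0.5·I/p_2.
At p_1=2, p_2=1.25, I=53: q_1* = 0.5·53/2 = 13.25.
At I' = 106: q_1* = 26.5. Change: 26.5 − 13.25 = 13.25.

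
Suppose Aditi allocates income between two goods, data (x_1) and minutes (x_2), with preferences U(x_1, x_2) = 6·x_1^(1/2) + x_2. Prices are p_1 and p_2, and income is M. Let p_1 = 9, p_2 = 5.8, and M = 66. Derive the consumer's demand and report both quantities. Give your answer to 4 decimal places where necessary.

x_1* = 3.7378, x_2* = 5.5793

Set MRS = p_1/p_2: 3·x_1^(−1/2) = p_1/p_2.
Solve: √x_1 = 3·p_2/p_1, so x_1*(p_1,p_2) = (3·p_2/p_1)², and x_2* = (M − p_1·x_1*)/p_2.
Plugging in: x_1* = (3·5.8/9)² = 3.7378, x_2* = 5.5793.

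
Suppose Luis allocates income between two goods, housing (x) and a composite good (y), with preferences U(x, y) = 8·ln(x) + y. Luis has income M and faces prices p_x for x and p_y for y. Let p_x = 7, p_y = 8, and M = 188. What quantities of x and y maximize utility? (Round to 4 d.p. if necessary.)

So x*(p_x,p_y) = 8·p_y/p_x, independent of income; and y* = (M − 8·p_y)/p_y.
At the given prices: x* = 8·8/7 = 9.1429, and y* = 15.5.

x* = 9.1429, y* = 15.5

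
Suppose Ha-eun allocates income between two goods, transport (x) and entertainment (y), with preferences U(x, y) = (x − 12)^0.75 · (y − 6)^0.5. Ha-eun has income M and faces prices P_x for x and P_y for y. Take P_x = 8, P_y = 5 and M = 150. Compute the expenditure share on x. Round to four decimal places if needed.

share on x = 0.736

This is Cobb-Douglas in (x−12, y−6): tangency gives 0.75·P_y·(y−6) = 0.5·P_x·(x−12).
After buying the subsistence bundle (12, 6), a share 0.6 of the remaining income goes to x: x* = 12 + 0.6·(M − 12P_x − 6P_y)/P_x.
Discretionary income = 150 − 12·8 − 6·5 = 24; x* = 12 + 0.6·24/8 = 13.8; y* = 6 + 0.4·24/5 = 7.92.
Expenditure on x: 8·13.8 = 110.4; share = 0.736.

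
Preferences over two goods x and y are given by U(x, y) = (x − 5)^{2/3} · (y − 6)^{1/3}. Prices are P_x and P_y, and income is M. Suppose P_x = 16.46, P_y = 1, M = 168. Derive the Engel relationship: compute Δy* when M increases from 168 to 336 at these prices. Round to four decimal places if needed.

After buying the subsistence bundle (5, 6), a share 2/3 of the remaining income goes to x: x* = 5 + 2/3·(M − 5P_x − 6P_y)/P_x.
Discretionary income = 168 − 5·16.46 − 6·1 = 79.7; y* = 6 + 1/3·79.7/1 = 32.5667.
At M' = 336: y* = 88.5667. Change: 88.5667 − 32.5667 = 56.

Δy* = 56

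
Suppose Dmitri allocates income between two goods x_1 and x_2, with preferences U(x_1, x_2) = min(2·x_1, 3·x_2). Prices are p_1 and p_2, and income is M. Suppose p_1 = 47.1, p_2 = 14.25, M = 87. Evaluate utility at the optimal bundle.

Demand: x_1*(p_1,p_2,M) = 3·M/(3·p_1 + 2·p_2), x_2* = 2·M/(3·p_1 + 2·p_2).
Here 3·47.1 + 2·14.25 = 169.8, giving x_1* = 1.5371 and x_2* = 1.0247.
Utility at the optimum: U(1.5371, 1.0247) = 3.0742.

V = 3.0742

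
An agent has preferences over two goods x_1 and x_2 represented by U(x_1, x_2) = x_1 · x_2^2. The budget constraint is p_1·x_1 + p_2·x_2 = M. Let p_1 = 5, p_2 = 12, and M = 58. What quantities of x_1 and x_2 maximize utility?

x_1* = 3.8667, x_2* = 3.2222

The MRS is (1/2)·x_2/x_1. Set MRS = p_1/p_2.
Rearranging, p_2·x_2 = 2·p_1·x_1. Substituting into the budget gives p_1·x_1·(1 + 2) = M.
Demand: x_1*(p_1,p_2,M) = 1/3·M/p_1 and x_2* = 2/3·M/p_2.
At p_1=5, p_2=12, M=58: x_1* = 1/3·58/5 = 3.8667, x_2* = 3.2222.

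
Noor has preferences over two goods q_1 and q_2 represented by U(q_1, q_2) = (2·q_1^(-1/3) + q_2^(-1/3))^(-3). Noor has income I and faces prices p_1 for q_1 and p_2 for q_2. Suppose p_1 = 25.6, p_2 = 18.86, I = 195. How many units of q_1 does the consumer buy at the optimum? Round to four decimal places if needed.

From the CES first-order condition, 2·(q_2/q_1)^(4/3) = p_1/p_2.
Hence q_2/q_1 = ((1/2)·p_1/p_2)^(1/(4/3)), i.e. raised to the 0.75 power.
With the ratio pinned down, the budget gives q_1* = I/(p_1 + p_2·(q_2/q_1)) and q_2* = (q_2/q_1)·q_1*.
Numerically q_2/q_1 = 0.747741, so q_1* = 195/(25.6 + 18.86·0.747741) = 4.9115.

q_1* = 4.9115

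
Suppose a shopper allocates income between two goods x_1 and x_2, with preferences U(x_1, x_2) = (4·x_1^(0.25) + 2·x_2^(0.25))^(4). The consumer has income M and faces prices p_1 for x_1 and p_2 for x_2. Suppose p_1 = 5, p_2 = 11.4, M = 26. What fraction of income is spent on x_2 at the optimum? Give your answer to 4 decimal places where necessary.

share on x_2 = 0.2317

From the CES first-order condition, 2·(x_2/x_1)^(0.75) = p_1/p_2.
Solve for the ratio: x_2/x_1 = [(1/2)·p_1/p_2]^(4/3).
Substitute x_2 = (x_2/x_1)·x_1 into the budget: x_1* = M/(p_1 + p_2·(x_2/x_1)).
Numerically x_2/x_1 = 0.132245, so x_1* = 26/(5 + 11.4·0.132245) = 3.9953 and x_2* = 0.132245·3.9953 = 0.5284.
Expenditure on x_2: 11.4·0.5284 = 6.0233; share = 0.2317.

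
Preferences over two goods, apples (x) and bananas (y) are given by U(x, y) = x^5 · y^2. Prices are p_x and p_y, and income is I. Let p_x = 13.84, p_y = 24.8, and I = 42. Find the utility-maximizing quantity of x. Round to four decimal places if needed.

MU_x/MU_y = (5·y)/(2·x); tangency sets this equal to p_x/p_y.
So 5·p_y·y = 2·p_x·x; combined with the budget, a share 5/7 of income goes to x.
Demand: x*(p_x,p_y,I) = 5/7·I/p_x and y* = 2/7·I/p_y.
At p_x=13.84, p_y=24.8, I=42: x* = 5/7·42/13.84 = 2.1676.

x* = 2.1676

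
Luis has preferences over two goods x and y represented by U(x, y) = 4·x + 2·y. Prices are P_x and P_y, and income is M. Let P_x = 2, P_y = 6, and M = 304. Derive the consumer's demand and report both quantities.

x* = 152, y* = 0

Perfect substitutes: compare marginal utility per dollar. 4/P_x vs 2/P_y → 2 vs 0.3333.
x gives more utility per dollar, so spend all income on x: x* = M/P_x, y* = 0.
Numerically: x* = 152, y* = 0.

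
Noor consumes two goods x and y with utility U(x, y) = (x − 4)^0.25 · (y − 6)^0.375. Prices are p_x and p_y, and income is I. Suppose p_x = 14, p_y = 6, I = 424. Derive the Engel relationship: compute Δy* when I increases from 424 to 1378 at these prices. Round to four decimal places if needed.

Discretionary income = 424 − 4·14 − 6·6 = 332; y* = 6 + 0.6·332/6 = 39.2.
At I' = 1378: y* = 134.6. Change: 134.6 − 39.2 = 95.4.

Δy* = 95.4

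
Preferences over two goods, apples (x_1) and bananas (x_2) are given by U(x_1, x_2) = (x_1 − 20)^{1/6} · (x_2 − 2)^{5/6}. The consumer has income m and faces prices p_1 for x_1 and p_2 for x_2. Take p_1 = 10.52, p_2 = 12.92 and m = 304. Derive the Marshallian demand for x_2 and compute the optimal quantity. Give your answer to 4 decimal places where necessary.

Discretionary income = 304 − 20·10.52 − 2·12.92 = 67.76; x_2* = 2 + 5/6·67.76/12.92 = 6.3705.

x_2* = 6.3705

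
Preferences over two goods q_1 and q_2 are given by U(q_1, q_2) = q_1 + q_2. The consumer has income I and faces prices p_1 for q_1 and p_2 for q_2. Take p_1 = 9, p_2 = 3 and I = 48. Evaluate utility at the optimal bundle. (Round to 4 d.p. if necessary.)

Perfect substitutes: compare marginal utility per dollar. 1/p_1 vs 1/p_2 → 0.1111 vs 0.3333.
q_2 gives more utility per dollar, so spend all income on q_2: q_2* = I/p_2, q_1* = 0.
Numerically: q_1* = 0, q_2* = 16.
Utility at the optimum: U(0, 16) = 16.

V = 16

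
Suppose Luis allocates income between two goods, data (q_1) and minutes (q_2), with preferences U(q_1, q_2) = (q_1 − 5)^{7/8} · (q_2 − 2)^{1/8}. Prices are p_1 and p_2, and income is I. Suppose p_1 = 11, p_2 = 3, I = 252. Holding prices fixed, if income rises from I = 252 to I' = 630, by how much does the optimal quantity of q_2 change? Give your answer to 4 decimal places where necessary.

Let q_1' = q_1−5, q_2' = q_2−2. MRS = 7·q_2'/q_1' = p_1/p_2.
Substituting into the budget: q_1* = 5 + 0.875·(I − 5·p_1 − 2·p_2)/p_1, and q_2* = 2 + 0.125·(…)/p_2.
Discretionary income = 252 − 5·11 − 2·3 = 191; q_2* = 2 + 0.125·191/3 = 9.9583.
At I' = 630: q_2* = 25.7083. Change: 25.7083 − 9.9583 = 15.75.

Δq_2* = 15.75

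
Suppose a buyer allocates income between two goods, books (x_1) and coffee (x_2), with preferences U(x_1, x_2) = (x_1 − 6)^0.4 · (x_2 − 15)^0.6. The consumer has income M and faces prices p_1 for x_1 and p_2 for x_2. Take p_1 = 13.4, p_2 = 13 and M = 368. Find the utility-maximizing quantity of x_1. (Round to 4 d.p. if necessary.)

Substituting into the budget: x_1* = 6 + 0.4·(M − 6·p_1 − 15·p_2)/p_1, and x_2* = 15 + 0.6·(…)/p_2.
Discretionary income = 368 − 6·13.4 − 15·13 = 92.6; x_1* = 6 + 0.4·92.6/13.4 = 8.7642.

x_1* = 8.7642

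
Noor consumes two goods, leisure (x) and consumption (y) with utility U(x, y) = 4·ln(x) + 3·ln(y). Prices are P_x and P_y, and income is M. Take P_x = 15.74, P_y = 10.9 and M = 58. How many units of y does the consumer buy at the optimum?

Demand: x*(P_x,P_y,M) = 4/7·M/P_x and y* = 3/7·M/P_y.
At P_x=15.74, P_y=10.9, M=58: y* = 3/7·58/10.9 = 2.2805.

y* = 2.2805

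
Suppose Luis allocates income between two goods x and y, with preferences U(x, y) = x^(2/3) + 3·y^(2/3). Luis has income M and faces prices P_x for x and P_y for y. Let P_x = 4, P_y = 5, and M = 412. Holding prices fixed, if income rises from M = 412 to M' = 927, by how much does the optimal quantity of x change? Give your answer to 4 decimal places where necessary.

Substitute y = (y/x)·x into the budget: x* = M/(P_x + P_y·(y/x)).
Numerically y/x = 13.824, so x* = 412/(4 + 5·13.824) = 5.6346.
At M' = 927: x* = 12.6778. Change: 12.6778 − 5.6346 = 7.0432.

Δx* = 7.0432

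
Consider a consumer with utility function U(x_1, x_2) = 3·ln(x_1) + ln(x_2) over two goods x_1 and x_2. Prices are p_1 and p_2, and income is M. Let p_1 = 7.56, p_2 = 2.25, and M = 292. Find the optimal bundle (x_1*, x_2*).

The MRS is 3·x_2/x_1. Set MRS = p_1/p_2.
So 3·p_2·x_2 = p_1·x_1; combined with the budget, a share 0.75 of income goes to x_1.
Demand: x_1*(p_1,p_2,M) = 0.75·M/p_1 and x_2* = 0.25·M/p_2.
At p_1=7.56, p_2=2.25, M=292: x_1* = 0.75·292/7.56 = 28.9683, x_2* = 32.4444.

x_1* = 28.9683, x_2* = 32.4444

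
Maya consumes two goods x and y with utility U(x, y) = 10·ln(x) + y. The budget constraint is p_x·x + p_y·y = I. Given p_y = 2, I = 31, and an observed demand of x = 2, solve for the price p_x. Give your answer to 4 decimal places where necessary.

p_x = 10

Set MRS = p_x/p_y: (10/x)/1 = p_x/p_y.
So x*(p_x,p_y) = 10·p_y/p_x, independent of income; and y* = (I − 10·p_y)/p_y.
Set x* = 2 in the demand function and solve for p_x: p_x = 10.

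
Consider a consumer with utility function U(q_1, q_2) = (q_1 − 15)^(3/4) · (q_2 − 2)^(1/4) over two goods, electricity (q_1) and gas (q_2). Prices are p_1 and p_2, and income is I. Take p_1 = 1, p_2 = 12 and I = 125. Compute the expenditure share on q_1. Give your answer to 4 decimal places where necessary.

Substituting into the budget: q_1* = 15 + 0.75·(I − 15·p_1 − 2·p_2)/p_1, and q_2* = 2 + 0.25·(…)/p_2.
Discretionary income = 125 − 15·1 − 2·12 = 86; q_1* = 15 + 0.75·86/1 = 79.5; q_2* = 2 + 0.25·86/12 = 3.7917.
Expenditure on q_1: 1·79.5 = 79.5; share = 0.636.

share on q_1 = 0.636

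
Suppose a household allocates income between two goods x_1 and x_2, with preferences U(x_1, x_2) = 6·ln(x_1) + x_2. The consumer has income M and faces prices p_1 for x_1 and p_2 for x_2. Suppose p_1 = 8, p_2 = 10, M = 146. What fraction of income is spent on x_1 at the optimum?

So x_1*(p_1,p_2) = 6·p_2/p_1, independent of income; and x_2* = (M − 6·p_2)/p_2.
At the given prices: x_1* = 6·10/8 = 7.5, and x_2* = 8.6.
Expenditure on x_1: 8·7.5 = 60; share = 0.411.

share on x_1 = 0.411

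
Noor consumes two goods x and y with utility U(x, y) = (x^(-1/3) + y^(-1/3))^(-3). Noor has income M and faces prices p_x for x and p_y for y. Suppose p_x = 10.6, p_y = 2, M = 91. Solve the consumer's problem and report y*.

With the ratio pinned down, the budget gives x* = M/(p_x + p_y·(y/x)) and y* = (y/x)·x*.
Numerically y/x = 3.493067, so x* = 91/(10.6 + 2·3.493067) = 5.1745 and y* = 3.493067·5.1745 = 18.075.

y* = 18.075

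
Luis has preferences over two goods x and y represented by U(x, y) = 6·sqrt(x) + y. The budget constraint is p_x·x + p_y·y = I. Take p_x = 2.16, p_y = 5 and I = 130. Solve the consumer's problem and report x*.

x* = 48.2253

Solve: √x = 3·p_y/p_x, so x*(p_x,p_y) = (3·p_y/p_x)², and y* = (I − p_x·x*)/p_y.
Plugging in: x* = (3·5/2.16)² = 48.2253.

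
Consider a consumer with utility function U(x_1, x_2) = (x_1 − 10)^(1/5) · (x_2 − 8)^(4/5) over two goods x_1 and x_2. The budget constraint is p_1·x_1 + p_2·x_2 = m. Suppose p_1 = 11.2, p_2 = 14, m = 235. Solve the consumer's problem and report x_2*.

x_2* = 8.6286

MRS = (1/4)·(x_2−8)/(x_1−10). Tangency with p_1/p_2 gives x_2−8 = 4·(p_1/p_2)·(x_1−10).
After buying the subsistence bundle (10, 8), a share 0.2 of the remaining income goes to x_1: x_1* = 10 + 0.2·(m − 10p_1 − 8p_2)/p_1.
Discretionary income = 235 − 10·11.2 − 8·14 = 11; x_2* = 8 + 0.8·11/14 = 8.6286.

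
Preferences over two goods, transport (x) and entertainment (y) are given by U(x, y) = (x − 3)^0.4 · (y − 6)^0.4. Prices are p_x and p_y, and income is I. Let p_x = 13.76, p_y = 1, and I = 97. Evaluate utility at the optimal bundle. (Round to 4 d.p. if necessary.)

V = 4.5809

This is Cobb-Douglas in (x−3, y−6): tangency gives 0.4·p_y·(y−6) = 0.4·p_x·(x−3).
After buying the subsistence bundle (3, 6), a share 0.5 of the remaining income goes to x: x* = 3 + 0.5·(I − 3p_x − 6p_y)/p_x.
Discretionary income = 97 − 3·13.76 − 6·1 = 49.72; x* = 3 + 0.5·49.72/13.76 = 4.8067; y* = 6 + 0.5·49.72/1 = 30.86.
Utility at the optimum: U(4.8067, 30.86) = 4.5809.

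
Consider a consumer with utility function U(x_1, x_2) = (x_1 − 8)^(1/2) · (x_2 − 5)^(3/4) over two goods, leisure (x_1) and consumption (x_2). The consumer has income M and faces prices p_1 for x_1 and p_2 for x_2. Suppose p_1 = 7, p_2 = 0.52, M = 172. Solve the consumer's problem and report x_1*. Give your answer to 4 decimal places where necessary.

Discretionary income = 172 − 8·7 − 5·0.52 = 113.4; x_1* = 8 + 0.4·113.4/7 = 14.48.

x_1* = 14.48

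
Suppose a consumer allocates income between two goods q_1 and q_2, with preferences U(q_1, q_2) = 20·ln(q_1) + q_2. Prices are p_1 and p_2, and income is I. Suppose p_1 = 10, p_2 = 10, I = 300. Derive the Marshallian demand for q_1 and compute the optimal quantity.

MU_q_1 = 20/q_1, MU_q_2 = 1. Tangency: 20/q_1 = p_1/p_2.
So q_1*(p_1,p_2) = 20·p_2/p_1, independent of income; and q_2* = (I − 20·p_2)/p_2.
At the given prices: q_1* = 20·10/10 = 20.

q_1* = 20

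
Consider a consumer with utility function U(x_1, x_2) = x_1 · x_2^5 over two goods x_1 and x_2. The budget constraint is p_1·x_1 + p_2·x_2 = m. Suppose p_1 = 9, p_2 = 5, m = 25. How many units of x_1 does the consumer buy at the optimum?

x_1* = 0.463

Tangency: MRS = (1/5)·x_2/x_1 = p_1/p_2.
Rearranging, p_2·x_2 = 5·p_1·x_1. Substituting into the budget gives p_1·x_1·(1 + 5) = m.
Demand: x_1*(p_1,p_2,m) = 1/6·m/p_1 and x_2* = 5/6·m/p_2.
At p_1=9, p_2=5, m=25: x_1* = 1/6·25/9 = 0.463.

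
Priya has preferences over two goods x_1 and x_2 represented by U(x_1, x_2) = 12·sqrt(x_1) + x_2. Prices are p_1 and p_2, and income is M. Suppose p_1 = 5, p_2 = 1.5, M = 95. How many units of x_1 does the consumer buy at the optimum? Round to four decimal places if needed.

MU_x_1 = 6/√x_1, MU_x_2 = 1. Tangency: 6/√x_1 = p_1/p_2.
Thus x_1* = (6·p_2/p_1)² — independent of M — with the rest of income spent on x_2.
Plugging in: x_1* = (6·1.5/5)² = 3.24.

x_1* = 3.24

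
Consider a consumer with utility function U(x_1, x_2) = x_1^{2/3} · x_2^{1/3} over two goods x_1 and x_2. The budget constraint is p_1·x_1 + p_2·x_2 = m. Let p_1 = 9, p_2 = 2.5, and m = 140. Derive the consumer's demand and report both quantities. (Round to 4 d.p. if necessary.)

x_1* = 10.3704, x_2* = 18.6667

Demand: x_1*(p_1,p_2,m) = 2/3·m/p_1 and x_2* = 1/3·m/p_2.
At p_1=9, p_2=2.5, m=140: x_1* = 2/3·140/9 = 10.3704, x_2* = 18.6667.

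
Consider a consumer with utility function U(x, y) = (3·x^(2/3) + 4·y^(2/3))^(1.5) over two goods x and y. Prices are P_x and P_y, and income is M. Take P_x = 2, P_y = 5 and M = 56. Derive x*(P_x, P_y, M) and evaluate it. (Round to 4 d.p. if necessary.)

Substitute y = (y/x)·x into the budget: x* = M/(P_x + P_y·(y/x)).
Numerically y/x = 0.151704, so x* = 56/(2 + 5·0.151704) = 20.3008.

x* = 20.3008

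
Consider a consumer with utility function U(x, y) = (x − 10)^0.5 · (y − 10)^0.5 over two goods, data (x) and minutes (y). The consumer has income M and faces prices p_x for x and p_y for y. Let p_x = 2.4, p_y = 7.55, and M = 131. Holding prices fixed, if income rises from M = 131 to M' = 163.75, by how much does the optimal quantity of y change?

MRS = (y−10)/(x−10). Tangency with p_x/p_y gives y−10 = (p_x/p_y)·(x−10).
Substituting into the budget: x* = 10 + 0.5·(M − 10·p_x − 10·p_y)/p_x, and y* = 10 + 0.5·(…)/p_y.
Discretionary income = 131 − 10·2.4 − 10·7.55 = 31.5; y* = 10 + 0.5·31.5/7.55 = 12.0861.
At M' = 163.75: y* = 14.255. Change: 14.255 − 12.0861 = 2.1689.

Δy* = 2.1689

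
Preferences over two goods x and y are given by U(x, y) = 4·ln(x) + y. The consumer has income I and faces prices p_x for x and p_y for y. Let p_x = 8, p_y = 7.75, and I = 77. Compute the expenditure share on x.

Set MRS = p_x/p_y: (4/x)/1 = p_x/p_y.
So x*(p_x,p_y) = 4·p_y/p_x, independent of income; and y* = (I − 4·p_y)/p_y.
At the given prices: x* = 4·7.75/8 = 3.875, and y* = 5.9355.
Expenditure on x: 8·3.875 = 31; share = 0.4026.

share on x = 0.4026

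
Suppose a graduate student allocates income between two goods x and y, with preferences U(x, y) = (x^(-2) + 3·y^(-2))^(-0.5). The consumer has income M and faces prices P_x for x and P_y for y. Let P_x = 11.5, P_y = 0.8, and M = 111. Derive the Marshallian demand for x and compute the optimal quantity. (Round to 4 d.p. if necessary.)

x* = 7.7593

From the CES first-order condition, (1/3)·(y/x)^(3) = P_x/P_y.
Solve for the ratio: y/x = [3·P_x/P_y]^(1/3).
Substitute y = (y/x)·x into the budget: x* = M/(P_x + P_y·(y/x)).
Numerically y/x = 3.50679, so x* = 111/(11.5 + 0.8·3.50679) = 7.7593.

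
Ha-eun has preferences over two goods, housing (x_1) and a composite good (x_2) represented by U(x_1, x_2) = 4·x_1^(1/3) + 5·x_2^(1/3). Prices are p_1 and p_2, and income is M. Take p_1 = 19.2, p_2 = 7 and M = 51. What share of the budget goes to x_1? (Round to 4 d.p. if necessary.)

share on x_1 = 0.3017

With the ratio pinned down, the budget gives x_1* = M/(p_1 + p_2·(x_2/x_1)) and x_2* = (x_2/x_1)·x_1*.
Numerically x_2/x_1 = 6.348481, so x_1* = 51/(19.2 + 7·6.348481) = 0.8014 and x_2* = 6.348481·0.8014 = 5.0876.
Expenditure on x_1: 19.2·0.8014 = 15.3867; share = 0.3017.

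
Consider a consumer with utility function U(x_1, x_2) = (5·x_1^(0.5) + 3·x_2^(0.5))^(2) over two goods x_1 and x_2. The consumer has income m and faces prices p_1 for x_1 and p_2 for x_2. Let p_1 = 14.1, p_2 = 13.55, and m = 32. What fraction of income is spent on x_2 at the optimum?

share on x_2 = 0.2725

Substitute x_2 = (x_2/x_1)·x_1 into the budget: x_1* = m/(p_1 + p_2·(x_2/x_1)).
Numerically x_2/x_1 = 0.389818, so x_1* = 32/(14.1 + 13.55·0.389818) = 1.651 and x_2* = 0.389818·1.651 = 0.6436.
Expenditure on x_2: 13.55·0.6436 = 8.7207; share = 0.2725.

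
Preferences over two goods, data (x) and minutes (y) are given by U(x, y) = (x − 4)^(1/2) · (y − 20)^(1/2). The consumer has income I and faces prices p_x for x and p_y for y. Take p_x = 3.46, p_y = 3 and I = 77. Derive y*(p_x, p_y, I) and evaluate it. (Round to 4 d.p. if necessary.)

MRS = (y−20)/(x−4). Tangency with p_x/p_y gives y−20 = (p_x/p_y)·(x−4).
After buying the subsistence bundle (4, 20), a share 0.5 of the remaining income goes to x: x* = 4 + 0.5·(I − 4p_x − 20p_y)/p_x.
Discretionary income = 77 − 4·3.46 − 20·3 = 3.16; y* = 20 + 0.5·3.16/3 = 20.5267.

y* = 20.5267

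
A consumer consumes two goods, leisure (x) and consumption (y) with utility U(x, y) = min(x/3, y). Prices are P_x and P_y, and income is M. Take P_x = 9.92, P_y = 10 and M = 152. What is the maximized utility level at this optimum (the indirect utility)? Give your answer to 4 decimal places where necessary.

V = 3.8229

With perfect complements, no substitution: consume in ratio x:y = 3:1.
Budget: P_x·x + P_y·(1/3)·x = M, so (3·P_x + P_y)·x = 3·M.
Demand: x*(P_x,P_y,M) = 3·M/(3·P_x + P_y), y* = M/(3·P_x + P_y).
Here 3·9.92 + 10 = 39.76, giving x* = 11.4688 and y* = 3.8229.
Utility at the optimum: U(11.4688, 3.8229) = 3.8229.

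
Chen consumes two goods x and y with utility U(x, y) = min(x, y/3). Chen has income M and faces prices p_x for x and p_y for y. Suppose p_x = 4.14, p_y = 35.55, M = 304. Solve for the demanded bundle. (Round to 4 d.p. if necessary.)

With perfect complements, no substitution: consume in ratio x:y = 1:3.
Budget: p_x·x + p_y·3·x = M, so (p_x + 3·p_y)·x = M.
Demand: x*(p_x,p_y,M) = M/(p_x + 3·p_y), y* = 3·M/(p_x + 3·p_y).
Here 4.14 + 3·35.55 = 110.79, giving x* = 2.7439 and y* = 8.2318.

x* = 2.7439, y* = 8.2318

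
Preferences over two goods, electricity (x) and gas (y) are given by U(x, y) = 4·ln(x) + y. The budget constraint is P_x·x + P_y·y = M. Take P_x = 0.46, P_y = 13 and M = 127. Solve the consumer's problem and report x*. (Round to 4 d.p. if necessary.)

x* = 113.0435

MU_x = 4/x, MU_y = 1. Tangency: 4/x = P_x/P_y.
So x*(P_x,P_y) = 4·P_y/P_x, independent of income; and y* = (M − 4·P_y)/P_y.
At the given prices: x* = 4·13/0.46 = 113.0435.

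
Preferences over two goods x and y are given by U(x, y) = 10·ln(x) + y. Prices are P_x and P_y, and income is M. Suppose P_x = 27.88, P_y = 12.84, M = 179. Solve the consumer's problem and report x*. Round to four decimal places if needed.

MU_x = 10/x, MU_y = 1. Tangency: 10/x = P_x/P_y.
So x*(P_x,P_y) = 10·P_y/P_x, independent of income; and y* = (M − 10·P_y)/P_y.
At the given prices: x* = 10·12.84/27.88 = 4.6055.

x* = 4.6055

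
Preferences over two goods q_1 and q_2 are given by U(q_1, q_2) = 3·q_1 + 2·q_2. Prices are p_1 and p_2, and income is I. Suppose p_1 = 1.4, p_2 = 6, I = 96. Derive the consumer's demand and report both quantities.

q_1* = 68.5714, q_2* = 0

Linear utility — the consumer picks whichever good has higher MU/price: 3/1.4 = 2.1429 vs 2/6 = 0.3333.
q_1 gives more utility per dollar, so spend all income on q_1: q_1* = I/p_1, q_2* = 0.
Numerically: q_1* = 68.5714, q_2* = 0.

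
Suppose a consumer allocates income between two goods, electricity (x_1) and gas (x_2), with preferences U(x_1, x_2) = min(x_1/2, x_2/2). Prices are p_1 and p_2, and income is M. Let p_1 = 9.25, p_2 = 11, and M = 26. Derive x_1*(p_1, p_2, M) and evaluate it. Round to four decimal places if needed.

x_1* = 1.284

With perfect complements, no substitution: consume in ratio x_1:x_2 = 2:2.
Budget: p_1·x_1 + p_2·x_1 = M, so (2·p_1 + 2·p_2)·x_1 = 2·M.
Demand: x_1*(p_1,p_2,M) = 2·M/(2·p_1 + 2·p_2), x_2* = 2·M/(2·p_1 + 2·p_2).
Here 2·9.25 + 2·11 = 40.5, giving x_1* = 1.284.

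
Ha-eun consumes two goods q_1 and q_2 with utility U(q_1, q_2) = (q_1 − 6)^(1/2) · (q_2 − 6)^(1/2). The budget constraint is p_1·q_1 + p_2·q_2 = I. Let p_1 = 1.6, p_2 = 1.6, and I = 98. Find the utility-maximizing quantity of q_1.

q_1* = 30.625

After buying the subsistence bundle (6, 6), a share 0.5 of the remaining income goes to q_1: q_1* = 6 + 0.5·(I − 6p_1 − 6p_2)/p_1.
Discretionary income = 98 − 6·1.6 − 6·1.6 = 78.8; q_1* = 6 + 0.5·78.8/1.6 = 30.625.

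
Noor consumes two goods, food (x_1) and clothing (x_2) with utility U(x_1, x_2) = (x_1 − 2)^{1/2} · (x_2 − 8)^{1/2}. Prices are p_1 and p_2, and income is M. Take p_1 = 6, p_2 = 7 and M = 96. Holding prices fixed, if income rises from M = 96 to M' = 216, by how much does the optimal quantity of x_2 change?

MRS = (x_2−8)/(x_1−2). Tangency with p_1/p_2 gives x_2−8 = (p_1/p_2)·(x_1−2).
After buying the subsistence bundle (2, 8), a share 0.5 of the remaining income goes to x_1: x_1* = 2 + 0.5·(M − 2p_1 − 8p_2)/p_1.
Discretionary income = 96 − 2·6 − 8·7 = 28; x_2* = 8 + 0.5·28/7 = 10.
At M' = 216: x_2* = 18.5714. Change: 18.5714 − 10 = 8.5714.

Δx_2* = 8.5714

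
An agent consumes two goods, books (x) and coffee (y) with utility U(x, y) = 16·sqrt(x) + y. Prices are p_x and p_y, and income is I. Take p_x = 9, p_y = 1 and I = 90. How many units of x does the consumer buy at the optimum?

x* = 0.7901

Utility is quasi-linear in y; the FOC for x is 8/√x = p_x/p_y.
Thus x* = (8·p_y/p_x)² — independent of I — with the rest of income spent on y.
Plugging in: x* = (8·1/9)² = 0.7901.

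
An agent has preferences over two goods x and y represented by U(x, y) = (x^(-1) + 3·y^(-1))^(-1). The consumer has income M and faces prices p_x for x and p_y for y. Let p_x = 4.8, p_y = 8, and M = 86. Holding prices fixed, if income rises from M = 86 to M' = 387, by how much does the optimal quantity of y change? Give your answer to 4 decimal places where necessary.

With the ratio pinned down, the budget gives x* = M/(p_x + p_y·(y/x)) and y* = (y/x)·x*.
Numerically y/x = 1.341641, so x* = 86/(4.8 + 8·1.341641) = 5.5366 and y* = 1.341641·5.5366 = 7.4281.
At M' = 387: y* = 33.4263. Change: 33.4263 − 7.4281 = 25.9982.

Δy* = 25.9982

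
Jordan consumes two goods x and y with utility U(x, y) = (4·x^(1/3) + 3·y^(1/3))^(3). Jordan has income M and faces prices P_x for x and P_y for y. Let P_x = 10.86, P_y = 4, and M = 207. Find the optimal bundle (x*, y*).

x* = 9.2071, y* = 26.7528

With the ratio pinned down, the budget gives x* = M/(P_x + P_y·(y/x)) and y* = (y/x)·x*.
Numerically y/x = 2.905672, so x* = 207/(10.86 + 4·2.905672) = 9.2071 and y* = 2.905672·9.2071 = 26.7528.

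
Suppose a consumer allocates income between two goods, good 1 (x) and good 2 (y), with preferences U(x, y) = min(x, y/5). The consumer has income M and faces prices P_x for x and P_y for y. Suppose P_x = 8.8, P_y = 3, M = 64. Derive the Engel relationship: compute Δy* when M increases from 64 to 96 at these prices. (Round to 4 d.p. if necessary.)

Δy* = 6.7227

Leontief preferences: the optimum is at the kink where x/1 = y/5, i.e. y = 5·x.
Budget: P_x·x + P_y·5·x = M, so (P_x + 5·P_y)·x = M.
Demand: x*(P_x,P_y,M) = M/(P_x + 5·P_y), y* = 5·M/(P_x + 5·P_y).
Here 8.8 + 5·3 = 23.8, giving y* = 13.4454.
At M' = 96: y* = 20.1681. Change: 20.1681 − 13.4454 = 6.7227.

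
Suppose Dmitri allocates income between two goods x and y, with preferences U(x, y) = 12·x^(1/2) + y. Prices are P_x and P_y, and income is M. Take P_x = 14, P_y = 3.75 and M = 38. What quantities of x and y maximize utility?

x* = 2.5829, y* = 0.4905

MU_x = 6/√x, MU_y = 1. Tangency: 6/√x = P_x/P_y.
Solve: √x = 6·P_y/P_x, so x*(P_x,P_y) = (6·P_y/P_x)², and y* = (M − P_x·x*)/P_y.
Plugging in: x* = (6·3.75/14)² = 2.5829, y* = 0.4905.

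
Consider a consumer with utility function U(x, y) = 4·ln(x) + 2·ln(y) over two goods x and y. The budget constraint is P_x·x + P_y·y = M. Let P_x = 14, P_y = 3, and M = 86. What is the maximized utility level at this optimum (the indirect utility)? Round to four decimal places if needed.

V = 10.1535

The MRS is 2·y/x. Set MRS = P_x/P_y.
Rearranging, P_y·y = (1/2)·P_x·x. Substituting into the budget gives P_x·x·(1 + (1/2)) = M.
Demand: x*(P_x,P_y,M) = 2/3·M/P_x and y* = 1/3·M/P_y.
At P_x=14, P_y=3, M=86: x* = 2/3·86/14 = 4.0952, y* = 9.5556.
Utility at the optimum: U(4.0952, 9.5556) = 10.1535.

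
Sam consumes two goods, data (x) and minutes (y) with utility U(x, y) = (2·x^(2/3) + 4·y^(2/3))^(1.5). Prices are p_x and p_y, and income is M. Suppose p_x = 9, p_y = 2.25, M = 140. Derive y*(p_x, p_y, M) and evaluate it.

y* = 61.7399

MU_x ∝ 2·x^(-1/3), MU_y ∝ 4·y^(-1/3), so MRS = (1/2)·(y/x)^(1/3) = p_x/p_y.
Hence y/x = (2·p_x/p_y)^(1/(1/3)), i.e. raised to the 3 power.
Substitute y = (y/x)·x into the budget: x* = M/(p_x + p_y·(y/x)).
Numerically y/x = 512, so x* = 140/(9 + 2.25·512) = 0.1206 and y* = 512·0.1206 = 61.7399.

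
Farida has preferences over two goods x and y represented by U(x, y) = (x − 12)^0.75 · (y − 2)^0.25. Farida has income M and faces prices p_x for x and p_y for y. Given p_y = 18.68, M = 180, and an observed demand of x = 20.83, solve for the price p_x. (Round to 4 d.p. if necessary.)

p_x = 6

MRS = 3·(y−2)/(x−12). Tangency with p_x/p_y gives y−2 = (1/3)·(p_x/p_y)·(x−12).
Substituting into the budget: x* = 12 + 0.75·(M − 12·p_x − 2·p_y)/p_x, and y* = 2 + 0.25·(…)/p_y.
Set x* = 20.83 in the demand function and solve for p_x: p_x = 6.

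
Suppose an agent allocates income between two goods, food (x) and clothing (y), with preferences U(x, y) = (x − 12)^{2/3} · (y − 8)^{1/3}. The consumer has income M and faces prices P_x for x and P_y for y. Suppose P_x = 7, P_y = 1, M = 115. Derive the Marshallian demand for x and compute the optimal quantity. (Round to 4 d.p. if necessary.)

x* = 14.1905

Let x' = x−12, y' = y−8. MRS = 2·y'/x' = P_x/P_y.
Substituting into the budget: x* = 12 + 2/3·(M − 12·P_x − 8·P_y)/P_x, and y* = 8 + 1/3·(…)/P_y.
Discretionary income = 115 − 12·7 − 8·1 = 23; x* = 12 + 2/3·23/7 = 14.1905.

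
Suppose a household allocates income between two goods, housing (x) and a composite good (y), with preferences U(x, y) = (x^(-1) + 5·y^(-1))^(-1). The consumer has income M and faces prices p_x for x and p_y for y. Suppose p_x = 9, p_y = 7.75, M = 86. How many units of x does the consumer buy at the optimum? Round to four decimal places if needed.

MRS = MU_x/MU_y = (1/5)·(y/x)^(2). Set equal to p_x/p_y.
Hence y/x = (5·p_x/p_y)^(1/(2)), i.e. raised to the 0.5 power.
With the ratio pinned down, the budget gives x* = M/(p_x + p_y·(y/x)) and y* = (y/x)·x*.
Numerically y/x = 2.409658, so x* = 86/(9 + 7.75·2.409658) = 3.1075.

x* = 3.1075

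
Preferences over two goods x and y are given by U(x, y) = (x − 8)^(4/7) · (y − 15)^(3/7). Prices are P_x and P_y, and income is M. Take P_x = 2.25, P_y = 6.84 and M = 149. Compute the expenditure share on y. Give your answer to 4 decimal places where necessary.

This is Cobb-Douglas in (x−8, y−15): tangency gives 4/7·P_y·(y−15) = 3/7·P_x·(x−8).
After buying the subsistence bundle (8, 15), a share 4/7 of the remaining income goes to x: x* = 8 + 4/7·(M − 8P_x − 15P_y)/P_x.
Discretionary income = 149 − 8·2.25 − 15·6.84 = 28.4; x* = 8 + 4/7·28.4/2.25 = 15.2127; y* = 15 + 3/7·28.4/6.84 = 16.7794.
Expenditure on y: 6.84·16.7794 = 114.7714; share = 0.7703.

share on y = 0.7703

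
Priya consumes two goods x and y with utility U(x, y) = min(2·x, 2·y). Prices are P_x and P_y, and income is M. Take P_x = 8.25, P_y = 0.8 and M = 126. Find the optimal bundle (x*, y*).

x* = 13.9227, y* = 13.9227

With perfect complements, no substitution: consume in ratio x:y = 2:2.
Budget: P_x·x + P_y·x = M, so (2·P_x + 2·P_y)·x = 2·M.
Demand: x*(P_x,P_y,M) = 2·M/(2·P_x + 2·P_y), y* = 2·M/(2·P_x + 2·P_y).
Here 2·8.25 + 2·0.8 = 18.1, giving x* = 13.9227 and y* = 13.9227.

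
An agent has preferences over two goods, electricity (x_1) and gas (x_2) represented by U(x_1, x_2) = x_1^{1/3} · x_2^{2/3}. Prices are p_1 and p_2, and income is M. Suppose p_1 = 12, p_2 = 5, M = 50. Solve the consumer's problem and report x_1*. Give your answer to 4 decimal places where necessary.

x_1* = 1.3889

The MRS is (1/2)·x_2/x_1. Set MRS = p_1/p_2.
So 1/3·p_2·x_2 = 2/3·p_1·x_1; combined with the budget, a share 1/3 of income goes to x_1.
Demand: x_1*(p_1,p_2,M) = 1/3·M/p_1 and x_2* = 2/3·M/p_2.
At p_1=12, p_2=5, M=50: x_1* = 1/3·50/12 = 1.3889.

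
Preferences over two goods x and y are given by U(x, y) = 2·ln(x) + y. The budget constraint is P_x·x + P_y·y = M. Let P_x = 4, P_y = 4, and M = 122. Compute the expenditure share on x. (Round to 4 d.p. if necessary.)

Set MRS = P_x/P_y: (2/x)/1 = P_x/P_y.
So x*(P_x,P_y) = 2·P_y/P_x, independent of income; and y* = (M − 2·P_y)/P_y.
At the given prices: x* = 2·4/4 = 2, and y* = 28.5.
Expenditure on x: 4·2 = 8; share = 0.0656.

share on x = 0.0656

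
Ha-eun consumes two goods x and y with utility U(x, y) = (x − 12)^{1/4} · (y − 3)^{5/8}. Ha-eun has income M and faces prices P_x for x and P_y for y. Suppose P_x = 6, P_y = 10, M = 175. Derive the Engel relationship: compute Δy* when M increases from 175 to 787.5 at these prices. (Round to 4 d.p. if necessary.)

Δy* = 43.75

Let x' = x−12, y' = y−3. MRS = (2/5)·y'/x' = P_x/P_y.
After buying the subsistence bundle (12, 3), a share 2/7 of the remaining income goes to x: x* = 12 + 2/7·(M − 12P_x − 3P_y)/P_x.
Discretionary income = 175 − 12·6 − 3·10 = 73; y* = 3 + 5/7·73/10 = 8.2143.
At M' = 787.5: y* = 51.9643. Change: 51.9643 − 8.2143 = 43.75.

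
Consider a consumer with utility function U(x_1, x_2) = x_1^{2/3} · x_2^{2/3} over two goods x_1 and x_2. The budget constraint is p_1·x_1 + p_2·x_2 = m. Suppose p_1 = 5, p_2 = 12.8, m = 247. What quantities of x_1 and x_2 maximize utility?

Tangency: MRS = x_2/x_1 = p_1/p_2.
So 2/3·p_2·x_2 = 2/3·p_1·x_1; combined with the budget, a share 0.5 of income goes to x_1.
Demand: x_1*(p_1,p_2,m) = 0.5·m/p_1 and x_2* = 0.5·m/p_2.
At p_1=5, p_2=12.8, m=247: x_1* = 0.5·247/5 = 24.7, x_2* = 9.6484.

x_1* = 24.7, x_2* = 9.6484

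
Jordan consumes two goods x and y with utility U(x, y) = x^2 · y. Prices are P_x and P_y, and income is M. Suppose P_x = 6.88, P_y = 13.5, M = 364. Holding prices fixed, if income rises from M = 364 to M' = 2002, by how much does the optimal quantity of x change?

Δx* = 158.7209

The MRS is 2·y/x. Set MRS = P_x/P_y.
Rearranging, P_y·y = (1/2)·P_x·x. Substituting into the budget gives P_x·x·(1 + (1/2)) = M.
Demand: x*(P_x,P_y,M) = 2/3·M/P_x and y* = 1/3·M/P_y.
At P_x=6.88, P_y=13.5, M=364: x* = 2/3·364/6.88 = 35.2713.
At M' = 2002: x* = 193.9922. Change: 193.9922 − 35.2713 = 158.7209.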